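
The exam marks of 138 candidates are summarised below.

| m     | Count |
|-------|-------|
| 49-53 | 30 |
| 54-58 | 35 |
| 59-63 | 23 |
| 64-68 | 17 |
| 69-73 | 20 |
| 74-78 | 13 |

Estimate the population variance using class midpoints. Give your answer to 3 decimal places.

Midpoints: 51, 56, 61, 66, 71, 76
n = 138, Σfm = 8423, mean = 61.0362
Σfm² = 523333
Σf(m − x̄)² = Σfm² − (Σfm)²/n = 523333 − 8423²/138 = 9224.8188
Population variance = 9224.8188 / 138 = 66.8465

66.847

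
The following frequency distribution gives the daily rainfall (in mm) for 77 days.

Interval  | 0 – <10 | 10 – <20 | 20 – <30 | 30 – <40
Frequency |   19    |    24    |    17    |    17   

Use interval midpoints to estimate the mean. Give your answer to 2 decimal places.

Midpoints: 5, 15, 25, 35
Σfm = 19×5 + 24×15 + 17×25 + 17×35 = 1475
n = Σf = 77
Mean = 1475 / 77 = 19.1558

19.16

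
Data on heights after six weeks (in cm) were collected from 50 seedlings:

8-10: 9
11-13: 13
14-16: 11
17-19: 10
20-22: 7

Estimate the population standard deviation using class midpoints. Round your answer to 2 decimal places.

3.93

Midpoints: 9, 12, 15, 18, 21
n = 50, Σfm = 729, mean = 14.5800
Σfm² = 11403
Σf(m − x̄)² = Σfm² − (Σfm)²/n = 11403 − 729²/50 = 774.1800
Population variance = 774.1800 / 50 = 15.4836
Standard deviation = √15.4836 = 3.9349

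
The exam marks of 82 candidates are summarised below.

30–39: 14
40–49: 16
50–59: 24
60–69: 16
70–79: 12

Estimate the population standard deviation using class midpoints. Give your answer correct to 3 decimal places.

12.869

Midpoints: 34.5, 44.5, 54.5, 64.5, 74.5
n = 82, Σfm = 4429, mean = 54.0122
Σfm² = 252800.5
Σf(m − x̄)² = Σfm² − (Σfm)²/n = 252800.5 − 4429²/82 = 13580.4878
Population variance = 13580.4878 / 82 = 165.6157
Standard deviation = √165.6157 = 12.8692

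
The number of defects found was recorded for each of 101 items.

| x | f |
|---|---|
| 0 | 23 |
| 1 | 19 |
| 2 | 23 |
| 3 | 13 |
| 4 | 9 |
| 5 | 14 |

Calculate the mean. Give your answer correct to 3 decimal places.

Values: 0, 1, 2, 3, 4, 5
Σfx = 23×0 + 19×1 + 23×2 + 13×3 + 9×4 + 14×5 = 210
n = Σf = 101
Mean = 210 / 101 = 2.0792

2.079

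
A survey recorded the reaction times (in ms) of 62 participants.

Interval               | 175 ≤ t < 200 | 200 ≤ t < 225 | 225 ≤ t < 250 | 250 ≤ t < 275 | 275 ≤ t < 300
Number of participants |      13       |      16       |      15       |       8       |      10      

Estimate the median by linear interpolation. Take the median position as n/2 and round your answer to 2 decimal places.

228.33

Cumulative frequencies: 13, 29, 44, 52, 62
n = 62; position = n/2 = 31.
This falls in the class 225 ≤ t < 250: L = 225, F = 29, f = 15, h = 25.
Median ≈ 225 + ((31 − 29) / 15) × 25 = 228.3333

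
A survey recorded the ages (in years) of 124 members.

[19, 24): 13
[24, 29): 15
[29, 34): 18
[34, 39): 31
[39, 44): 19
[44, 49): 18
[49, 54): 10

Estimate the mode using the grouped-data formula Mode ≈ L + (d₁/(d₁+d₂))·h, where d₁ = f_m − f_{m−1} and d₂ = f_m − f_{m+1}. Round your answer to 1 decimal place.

Modal class: [34, 39) (highest frequency 31).
d₁ = 31 − 18 = 13, d₂ = 31 − 19 = 12
Mode ≈ 34 + (13/(13+12)) × 5 = 34 + 2.6000 = 36.6000

36.6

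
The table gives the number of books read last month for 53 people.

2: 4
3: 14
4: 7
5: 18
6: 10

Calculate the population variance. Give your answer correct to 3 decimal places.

Values: 2, 3, 4, 5, 6
n = 53, Σfx = 228, mean = 4.3019
Σfx² = 1064
Σf(x − x̄)² = Σfx² − (Σfx)²/n = 1064 − 228²/53 = 83.1698
Population variance = 83.1698 / 53 = 1.5692

1.569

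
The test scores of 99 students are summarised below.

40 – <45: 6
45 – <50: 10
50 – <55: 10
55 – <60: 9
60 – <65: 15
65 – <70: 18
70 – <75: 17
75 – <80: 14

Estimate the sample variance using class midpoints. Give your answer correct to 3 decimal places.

113.719

Midpoints: 42.5, 47.5, 52.5, 57.5, 62.5, 67.5, 72.5, 77.5
n = 99, Σfm = 6242.5, mean = 63.0556
Σfm² = 404768.75
Σf(m − x̄)² = Σfm² − (Σfm)²/n = 404768.75 − 6242.5²/99 = 11144.4444
Sample variance = 11144.4444 / 98 = 113.7188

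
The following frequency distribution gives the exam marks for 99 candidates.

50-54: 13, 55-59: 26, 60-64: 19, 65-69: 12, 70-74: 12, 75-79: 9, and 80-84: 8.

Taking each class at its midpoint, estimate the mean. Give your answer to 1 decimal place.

Midpoints: 52, 57, 62, 67, 72, 77, 82
Σfm = 13×52 + 26×57 + 19×62 + 12×67 + 12×72 + 9×77 + 8×82 = 6353
n = Σf = 99
Mean = 6353 / 99 = 64.1717

64.2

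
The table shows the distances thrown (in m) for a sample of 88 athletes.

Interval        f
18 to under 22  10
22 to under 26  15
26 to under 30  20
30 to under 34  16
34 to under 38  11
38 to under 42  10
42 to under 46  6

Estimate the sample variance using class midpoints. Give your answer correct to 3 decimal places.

48.566

Midpoints: 20, 24, 28, 32, 36, 40, 44
n = 88, Σfm = 2692, mean = 30.5909
Σfm² = 86576
Σf(m − x̄)² = Σfm² − (Σfm)²/n = 86576 − 2692²/88 = 4225.2727
Sample variance = 4225.2727 / 87 = 48.5664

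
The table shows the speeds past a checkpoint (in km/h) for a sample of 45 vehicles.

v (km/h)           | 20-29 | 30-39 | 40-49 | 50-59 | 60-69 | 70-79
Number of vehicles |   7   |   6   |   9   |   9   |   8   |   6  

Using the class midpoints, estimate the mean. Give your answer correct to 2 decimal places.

Midpoints: 24.5, 34.5, 44.5, 54.5, 64.5, 74.5
Σfm = 7×24.5 + 6×34.5 + 9×44.5 + 9×54.5 + 8×64.5 + 6×74.5 = 2232.5
n = Σf = 45
Mean = 2232.5 / 45 = 49.6111

49.61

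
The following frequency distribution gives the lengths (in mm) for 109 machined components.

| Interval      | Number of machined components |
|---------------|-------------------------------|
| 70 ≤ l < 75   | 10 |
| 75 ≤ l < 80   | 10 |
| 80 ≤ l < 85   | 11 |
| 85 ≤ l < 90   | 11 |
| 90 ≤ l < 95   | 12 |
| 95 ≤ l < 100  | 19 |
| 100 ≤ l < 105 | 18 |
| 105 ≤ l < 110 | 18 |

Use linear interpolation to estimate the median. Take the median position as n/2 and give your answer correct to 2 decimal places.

Cumulative frequencies: 10, 20, 31, 42, 54, 73, 91, 109
n = 109; position = n/2 = 54.5.
This falls in the class 95 ≤ l < 100: L = 95, F = 54, f = 19, h = 5.
Median ≈ 95 + ((54.5 − 54) / 19) × 5 = 95.1316

95.13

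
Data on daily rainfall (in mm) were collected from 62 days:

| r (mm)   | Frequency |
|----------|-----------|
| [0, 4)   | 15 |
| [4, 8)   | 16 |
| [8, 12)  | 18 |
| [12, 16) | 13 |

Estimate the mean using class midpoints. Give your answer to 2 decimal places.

Midpoints: 2, 6, 10, 14
Σfm = 15×2 + 16×6 + 18×10 + 13×14 = 488
n = Σf = 62
Mean = 488 / 62 = 7.8710

7.87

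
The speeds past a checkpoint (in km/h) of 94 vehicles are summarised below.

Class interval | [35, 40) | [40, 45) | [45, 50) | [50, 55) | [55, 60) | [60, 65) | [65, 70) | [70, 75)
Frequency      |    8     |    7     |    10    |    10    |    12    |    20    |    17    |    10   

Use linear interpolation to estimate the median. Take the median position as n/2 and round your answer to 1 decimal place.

60.0

Cumulative frequencies: 8, 15, 25, 35, 47, 67, 84, 94
n = 94; position = n/2 = 47.
This falls in the class [55, 60): L = 55, F = 35, f = 12, h = 5.
Median ≈ 55 + ((47 − 35) / 12) × 5 = 60.0000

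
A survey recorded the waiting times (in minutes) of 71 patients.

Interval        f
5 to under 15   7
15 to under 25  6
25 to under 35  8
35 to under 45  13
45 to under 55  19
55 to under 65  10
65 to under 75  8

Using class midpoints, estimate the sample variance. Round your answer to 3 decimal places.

313.119

Midpoints: 10, 20, 30, 40, 50, 60, 70
n = 71, Σfm = 3060, mean = 43.0986
Σfm² = 153800
Σf(m − x̄)² = Σfm² − (Σfm)²/n = 153800 − 3060²/71 = 21918.3099
Sample variance = 21918.3099 / 70 = 313.1187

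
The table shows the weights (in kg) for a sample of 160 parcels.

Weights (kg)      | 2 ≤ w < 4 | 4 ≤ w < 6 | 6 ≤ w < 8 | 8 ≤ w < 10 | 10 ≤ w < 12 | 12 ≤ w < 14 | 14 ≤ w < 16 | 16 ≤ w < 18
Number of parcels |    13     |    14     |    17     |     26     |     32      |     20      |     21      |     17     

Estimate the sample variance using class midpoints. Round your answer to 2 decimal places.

16.97

Midpoints: 3, 5, 7, 9, 11, 13, 15, 17
n = 160, Σfm = 1678, mean = 10.4875
Σfm² = 20296
Σf(m − x̄)² = Σfm² − (Σfm)²/n = 20296 − 1678²/160 = 2697.9750
Sample variance = 2697.9750 / 159 = 16.9684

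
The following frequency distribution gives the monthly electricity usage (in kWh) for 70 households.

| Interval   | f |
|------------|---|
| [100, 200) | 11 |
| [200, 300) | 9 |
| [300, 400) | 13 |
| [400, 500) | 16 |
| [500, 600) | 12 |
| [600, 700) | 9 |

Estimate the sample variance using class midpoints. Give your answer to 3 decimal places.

Midpoints: 150, 250, 350, 450, 550, 650
n = 70, Σfm = 28100, mean = 401.4286
Σfm² = 13075000
Σf(m − x̄)² = Σfm² − (Σfm)²/n = 13075000 − 28100²/70 = 1794857.1429
Sample variance = 1794857.1429 / 69 = 26012.4224

26012.422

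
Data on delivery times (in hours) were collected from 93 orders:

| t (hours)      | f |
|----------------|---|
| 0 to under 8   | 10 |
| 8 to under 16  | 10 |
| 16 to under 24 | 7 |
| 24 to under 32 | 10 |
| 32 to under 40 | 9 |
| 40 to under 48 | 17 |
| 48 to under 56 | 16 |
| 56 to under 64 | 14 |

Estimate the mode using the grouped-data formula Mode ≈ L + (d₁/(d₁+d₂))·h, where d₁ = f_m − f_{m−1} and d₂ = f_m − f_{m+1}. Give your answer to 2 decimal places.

Modal class: 40 to under 48 (highest frequency 17).
d₁ = 17 − 9 = 8, d₂ = 17 − 16 = 1
Mode ≈ 40 + (8/(8+1)) × 8 = 40 + 7.1111 = 47.1111

47.11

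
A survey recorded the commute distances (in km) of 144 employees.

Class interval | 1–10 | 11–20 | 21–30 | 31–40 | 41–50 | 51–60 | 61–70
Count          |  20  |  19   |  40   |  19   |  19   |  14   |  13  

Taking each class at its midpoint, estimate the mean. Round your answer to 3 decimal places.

31.889

Midpoints: 5.5, 15.5, 25.5, 35.5, 45.5, 55.5, 65.5
Σfm = 20×5.5 + 19×15.5 + 40×25.5 + 19×35.5 + 19×45.5 + 14×55.5 + 13×65.5 = 4592
n = Σf = 144
Mean = 4592 / 144 = 31.8889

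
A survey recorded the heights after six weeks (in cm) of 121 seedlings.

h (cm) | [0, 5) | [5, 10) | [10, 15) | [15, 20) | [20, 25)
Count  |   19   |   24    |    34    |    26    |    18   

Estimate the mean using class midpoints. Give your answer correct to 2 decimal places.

12.50

Midpoints: 2.5, 7.5, 12.5, 17.5, 22.5
Σfm = 19×2.5 + 24×7.5 + 34×12.5 + 26×17.5 + 18×22.5 = 1512.5
n = Σf = 121
Mean = 1512.5 / 121 = 12.5000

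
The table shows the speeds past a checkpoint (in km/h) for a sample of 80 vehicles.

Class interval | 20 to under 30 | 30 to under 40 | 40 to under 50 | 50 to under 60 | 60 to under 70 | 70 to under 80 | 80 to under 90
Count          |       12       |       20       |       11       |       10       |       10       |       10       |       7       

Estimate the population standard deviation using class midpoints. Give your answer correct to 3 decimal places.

Midpoints: 25, 35, 45, 55, 65, 75, 85
n = 80, Σfm = 4040, mean = 50.5000
Σfm² = 233600
Σf(m − x̄)² = Σfm² − (Σfm)²/n = 233600 − 4040²/80 = 29580.0000
Population variance = 29580.0000 / 80 = 369.7500
Standard deviation = √369.7500 = 19.2289

19.229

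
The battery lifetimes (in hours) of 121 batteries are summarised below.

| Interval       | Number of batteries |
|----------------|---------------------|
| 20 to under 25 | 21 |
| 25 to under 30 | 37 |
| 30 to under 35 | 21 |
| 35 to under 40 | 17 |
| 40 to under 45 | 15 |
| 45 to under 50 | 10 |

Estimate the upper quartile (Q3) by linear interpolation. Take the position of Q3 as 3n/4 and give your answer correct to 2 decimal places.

Cumulative frequencies: 21, 58, 79, 96, 111, 121
n = 121; position = 3n/4 = 90.75.
This falls in the class 35 to under 40: L = 35, F = 79, f = 17, h = 5.
Upper quartile ≈ 35 + ((90.75 − 79) / 17) × 5 = 38.4559

38.46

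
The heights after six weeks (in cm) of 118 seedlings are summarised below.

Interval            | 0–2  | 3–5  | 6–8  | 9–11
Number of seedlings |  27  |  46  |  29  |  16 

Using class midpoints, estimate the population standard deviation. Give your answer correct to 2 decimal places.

Midpoints: 1, 4, 7, 10
n = 118, Σfm = 574, mean = 4.8644
Σfm² = 3784
Σf(m − x̄)² = Σfm² − (Σfm)²/n = 3784 − 574²/118 = 991.8305
Population variance = 991.8305 / 118 = 8.4053
Standard deviation = √8.4053 = 2.8992

2.90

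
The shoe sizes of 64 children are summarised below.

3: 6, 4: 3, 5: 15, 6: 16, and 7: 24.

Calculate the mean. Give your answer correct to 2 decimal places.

5.77

Values: 3, 4, 5, 6, 7
Σfx = 6×3 + 3×4 + 15×5 + 16×6 + 24×7 = 369
n = Σf = 64
Mean = 369 / 64 = 5.7656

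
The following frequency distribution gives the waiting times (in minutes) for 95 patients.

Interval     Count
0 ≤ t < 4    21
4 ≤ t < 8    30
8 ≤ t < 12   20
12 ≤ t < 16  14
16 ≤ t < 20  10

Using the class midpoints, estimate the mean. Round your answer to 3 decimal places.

Midpoints: 2, 6, 10, 14, 18
Σfm = 21×2 + 30×6 + 20×10 + 14×14 + 10×18 = 798
n = Σf = 95
Mean = 798 / 95 = 8.4000

8.400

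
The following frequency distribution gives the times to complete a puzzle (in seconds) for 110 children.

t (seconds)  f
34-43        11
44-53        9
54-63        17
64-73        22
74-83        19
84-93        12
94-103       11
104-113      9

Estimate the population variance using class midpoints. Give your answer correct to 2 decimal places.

Midpoints: 38.5, 48.5, 58.5, 68.5, 78.5, 88.5, 98.5, 108.5
n = 110, Σfm = 7975, mean = 72.5000
Σfm² = 622627.5
Σf(m − x̄)² = Σfm² − (Σfm)²/n = 622627.5 − 7975²/110 = 44440.0000
Population variance = 44440.0000 / 110 = 404.0000

404.00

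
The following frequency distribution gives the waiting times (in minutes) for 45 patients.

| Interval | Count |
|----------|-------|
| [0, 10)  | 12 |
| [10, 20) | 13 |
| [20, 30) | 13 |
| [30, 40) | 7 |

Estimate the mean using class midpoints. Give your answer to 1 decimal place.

18.3

Midpoints: 5, 15, 25, 35
Σfm = 12×5 + 13×15 + 13×25 + 7×35 = 825
n = Σf = 45
Mean = 825 / 45 = 18.3333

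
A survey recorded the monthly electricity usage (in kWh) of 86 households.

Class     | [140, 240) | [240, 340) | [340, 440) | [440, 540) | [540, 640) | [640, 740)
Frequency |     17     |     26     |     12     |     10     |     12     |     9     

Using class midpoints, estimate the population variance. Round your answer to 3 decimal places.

Midpoints: 190, 290, 390, 490, 590, 690
n = 86, Σfm = 33640, mean = 391.1628
Σfm² = 15488600
Σf(m − x̄)² = Σfm² − (Σfm)²/n = 15488600 − 33640²/86 = 2329883.7209
Population variance = 2329883.7209 / 86 = 27091.6712

27091.671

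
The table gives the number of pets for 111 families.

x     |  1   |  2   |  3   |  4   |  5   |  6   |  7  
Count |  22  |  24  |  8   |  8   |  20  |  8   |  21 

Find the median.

4

Cumulative frequencies: 22, 46, 54, 62, 82, 90, 111
n = 111, so the median is the value in position (n+1)/2 = 56.
Position 56 falls at value 4.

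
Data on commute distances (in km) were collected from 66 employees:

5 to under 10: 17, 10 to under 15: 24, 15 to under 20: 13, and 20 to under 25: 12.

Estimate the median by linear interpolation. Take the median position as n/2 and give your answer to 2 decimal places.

13.33

Cumulative frequencies: 17, 41, 54, 66
n = 66; position = n/2 = 33.
This falls in the class 10 to under 15: L = 10, F = 17, f = 24, h = 5.
Median ≈ 10 + ((33 − 17) / 24) × 5 = 13.3333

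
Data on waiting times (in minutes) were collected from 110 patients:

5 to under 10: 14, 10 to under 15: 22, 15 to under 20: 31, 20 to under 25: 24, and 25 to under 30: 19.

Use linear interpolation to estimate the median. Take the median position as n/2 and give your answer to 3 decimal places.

18.065

Cumulative frequencies: 14, 36, 67, 91, 110
n = 110; position = n/2 = 55.
This falls in the class 15 to under 20: L = 15, F = 36, f = 31, h = 5.
Median ≈ 15 + ((55 − 36) / 31) × 5 = 18.0645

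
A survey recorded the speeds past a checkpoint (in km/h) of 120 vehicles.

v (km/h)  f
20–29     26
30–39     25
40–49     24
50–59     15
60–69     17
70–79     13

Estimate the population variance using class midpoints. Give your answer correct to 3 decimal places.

Midpoints: 24.5, 34.5, 44.5, 54.5, 64.5, 74.5
n = 120, Σfm = 5450, mean = 45.4167
Σfm² = 280320
Σf(m − x̄)² = Σfm² − (Σfm)²/n = 280320 − 5450²/120 = 32799.1667
Population variance = 32799.1667 / 120 = 273.3264

273.326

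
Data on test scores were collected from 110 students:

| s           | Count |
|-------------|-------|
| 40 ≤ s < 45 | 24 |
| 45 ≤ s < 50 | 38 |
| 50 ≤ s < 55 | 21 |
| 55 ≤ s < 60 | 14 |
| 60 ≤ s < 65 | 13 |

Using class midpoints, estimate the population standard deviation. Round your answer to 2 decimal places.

6.41

Midpoints: 42.5, 47.5, 52.5, 57.5, 62.5
n = 110, Σfm = 5545, mean = 50.4091
Σfm² = 284037.5
Σf(m − x̄)² = Σfm² − (Σfm)²/n = 284037.5 − 5545²/110 = 4519.0909
Population variance = 4519.0909 / 110 = 41.0826
Standard deviation = √41.0826 = 6.4096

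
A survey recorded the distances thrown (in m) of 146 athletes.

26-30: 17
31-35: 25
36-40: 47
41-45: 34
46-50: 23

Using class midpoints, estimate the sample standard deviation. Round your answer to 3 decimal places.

6.102

Midpoints: 28, 33, 38, 43, 48
n = 146, Σfm = 5653, mean = 38.7192
Σfm² = 224279
Σf(m − x̄)² = Σfm² − (Σfm)²/n = 224279 − 5653²/146 = 5399.4863
Sample variance = 5399.4863 / 145 = 37.2378
Standard deviation = √37.2378 = 6.1023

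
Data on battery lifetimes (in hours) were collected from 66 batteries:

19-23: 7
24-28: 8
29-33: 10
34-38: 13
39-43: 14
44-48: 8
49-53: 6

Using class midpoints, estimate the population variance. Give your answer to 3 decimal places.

77.646

Midpoints: 21, 26, 31, 36, 41, 46, 51
n = 66, Σfm = 2381, mean = 36.0758
Σfm² = 91021
Σf(m − x̄)² = Σfm² − (Σfm)²/n = 91021 − 2381²/66 = 5124.6212
Population variance = 5124.6212 / 66 = 77.6458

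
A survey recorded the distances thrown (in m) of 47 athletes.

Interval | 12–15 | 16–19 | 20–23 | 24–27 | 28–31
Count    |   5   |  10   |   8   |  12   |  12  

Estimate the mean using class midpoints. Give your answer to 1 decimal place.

22.9

Midpoints: 13.5, 17.5, 21.5, 25.5, 29.5
Σfm = 5×13.5 + 10×17.5 + 8×21.5 + 12×25.5 + 12×29.5 = 1074.5
n = Σf = 47
Mean = 1074.5 / 47 = 22.8617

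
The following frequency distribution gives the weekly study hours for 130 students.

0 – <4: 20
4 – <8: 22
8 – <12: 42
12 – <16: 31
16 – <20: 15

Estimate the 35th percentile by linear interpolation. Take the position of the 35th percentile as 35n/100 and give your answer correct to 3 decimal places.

Cumulative frequencies: 20, 42, 84, 115, 130
n = 130; position = 35n/100 = 45.5.
This falls in the class 8 – <12: L = 8, F = 42, f = 42, h = 4.
35th percentile ≈ 8 + ((45.5 − 42) / 42) × 4 = 8.3333

8.333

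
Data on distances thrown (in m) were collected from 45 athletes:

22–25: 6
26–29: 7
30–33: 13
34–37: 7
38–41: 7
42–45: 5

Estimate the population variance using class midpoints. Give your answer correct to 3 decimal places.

37.183

Midpoints: 23.5, 27.5, 31.5, 35.5, 39.5, 43.5
n = 45, Σfm = 1485.5, mean = 33.0111
Σfm² = 50711.25
Σf(m − x̄)² = Σfm² − (Σfm)²/n = 50711.25 − 1485.5²/45 = 1673.2444
Population variance = 1673.2444 / 45 = 37.1832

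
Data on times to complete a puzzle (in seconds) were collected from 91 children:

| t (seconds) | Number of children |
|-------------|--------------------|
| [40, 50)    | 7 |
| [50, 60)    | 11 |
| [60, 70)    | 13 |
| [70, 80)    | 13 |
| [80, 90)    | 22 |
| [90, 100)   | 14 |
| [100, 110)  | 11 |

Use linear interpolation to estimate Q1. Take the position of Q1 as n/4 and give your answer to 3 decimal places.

63.654

Cumulative frequencies: 7, 18, 31, 44, 66, 80, 91
n = 91; position = n/4 = 22.75.
This falls in the class [60, 70): L = 60, F = 18, f = 13, h = 10.
Lower quartile ≈ 60 + ((22.75 − 18) / 13) × 10 = 63.6538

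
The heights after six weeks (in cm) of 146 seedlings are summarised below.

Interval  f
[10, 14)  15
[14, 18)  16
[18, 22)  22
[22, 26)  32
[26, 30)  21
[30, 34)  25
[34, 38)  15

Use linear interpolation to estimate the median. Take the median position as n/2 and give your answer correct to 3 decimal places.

Cumulative frequencies: 15, 31, 53, 85, 106, 131, 146
n = 146; position = n/2 = 73.
This falls in the class [22, 26): L = 22, F = 53, f = 32, h = 4.
Median ≈ 22 + ((73 − 53) / 32) × 4 = 24.5000

24.500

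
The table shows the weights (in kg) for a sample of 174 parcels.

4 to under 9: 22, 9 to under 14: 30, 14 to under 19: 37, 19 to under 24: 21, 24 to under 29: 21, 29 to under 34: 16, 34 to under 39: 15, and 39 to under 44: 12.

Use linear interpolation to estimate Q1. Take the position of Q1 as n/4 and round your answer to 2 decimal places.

Cumulative frequencies: 22, 52, 89, 110, 131, 147, 162, 174
n = 174; position = n/4 = 43.5.
This falls in the class 9 to under 14: L = 9, F = 22, f = 30, h = 5.
Lower quartile ≈ 9 + ((43.5 − 22) / 30) × 5 = 12.5833

12.58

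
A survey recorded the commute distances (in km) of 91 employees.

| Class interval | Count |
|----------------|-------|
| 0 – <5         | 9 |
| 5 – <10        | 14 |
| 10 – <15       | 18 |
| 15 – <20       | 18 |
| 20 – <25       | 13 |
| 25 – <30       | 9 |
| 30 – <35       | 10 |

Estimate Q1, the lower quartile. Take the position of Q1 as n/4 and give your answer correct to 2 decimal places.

Cumulative frequencies: 9, 23, 41, 59, 72, 81, 91
n = 91; position = n/4 = 22.75.
This falls in the class 5 – <10: L = 5, F = 9, f = 14, h = 5.
Lower quartile ≈ 5 + ((22.75 − 9) / 14) × 5 = 9.9107

9.91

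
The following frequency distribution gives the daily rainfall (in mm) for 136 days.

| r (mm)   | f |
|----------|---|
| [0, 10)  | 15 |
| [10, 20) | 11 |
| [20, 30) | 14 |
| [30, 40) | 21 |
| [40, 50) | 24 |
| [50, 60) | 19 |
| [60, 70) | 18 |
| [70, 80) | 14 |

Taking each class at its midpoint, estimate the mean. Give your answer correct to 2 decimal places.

Midpoints: 5, 15, 25, 35, 45, 55, 65, 75
Σfm = 15×5 + 11×15 + 14×25 + 21×35 + 24×45 + 19×55 + 18×65 + 14×75 = 5670
n = Σf = 136
Mean = 5670 / 136 = 41.6912

41.69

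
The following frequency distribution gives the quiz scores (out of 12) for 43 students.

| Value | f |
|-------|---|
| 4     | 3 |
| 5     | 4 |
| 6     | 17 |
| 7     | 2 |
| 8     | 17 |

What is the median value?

Cumulative frequencies: 3, 7, 24, 26, 43
n = 43, so the median is the value in position (n+1)/2 = 22.
Position 22 falls at value 6.

6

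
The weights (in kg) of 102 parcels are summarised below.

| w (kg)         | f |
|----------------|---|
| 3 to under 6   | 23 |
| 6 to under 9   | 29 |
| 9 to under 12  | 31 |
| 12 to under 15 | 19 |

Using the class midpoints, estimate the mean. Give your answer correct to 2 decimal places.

8.85

Midpoints: 4.5, 7.5, 10.5, 13.5
Σfm = 23×4.5 + 29×7.5 + 31×10.5 + 19×13.5 = 903
n = Σf = 102
Mean = 903 / 102 = 8.8529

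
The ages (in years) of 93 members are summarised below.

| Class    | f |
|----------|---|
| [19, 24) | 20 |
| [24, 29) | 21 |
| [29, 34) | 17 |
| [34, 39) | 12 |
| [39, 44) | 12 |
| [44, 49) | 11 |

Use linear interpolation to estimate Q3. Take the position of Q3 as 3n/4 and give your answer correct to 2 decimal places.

Cumulative frequencies: 20, 41, 58, 70, 82, 93
n = 93; position = 3n/4 = 69.75.
This falls in the class [34, 39): L = 34, F = 58, f = 12, h = 5.
Upper quartile ≈ 34 + ((69.75 − 58) / 12) × 5 = 38.8958

38.90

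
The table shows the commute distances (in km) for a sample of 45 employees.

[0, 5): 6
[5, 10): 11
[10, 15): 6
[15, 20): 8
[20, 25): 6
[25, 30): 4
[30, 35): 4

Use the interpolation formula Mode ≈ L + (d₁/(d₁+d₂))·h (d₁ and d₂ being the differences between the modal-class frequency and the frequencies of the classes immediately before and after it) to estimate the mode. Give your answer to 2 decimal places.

7.50

Modal class: [5, 10) (highest frequency 11).
d₁ = 11 − 6 = 5, d₂ = 11 − 6 = 5
Mode ≈ 5 + (5/(5+5)) × 5 = 5 + 2.5000 = 7.5000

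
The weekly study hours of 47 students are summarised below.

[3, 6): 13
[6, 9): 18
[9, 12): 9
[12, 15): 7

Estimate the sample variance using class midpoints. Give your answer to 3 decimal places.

9.366

Midpoints: 4.5, 7.5, 10.5, 13.5
n = 47, Σfm = 382.5, mean = 8.1383
Σfm² = 3543.75
Σf(m − x̄)² = Σfm² − (Σfm)²/n = 3543.75 − 382.5²/47 = 430.8511
Sample variance = 430.8511 / 46 = 9.3663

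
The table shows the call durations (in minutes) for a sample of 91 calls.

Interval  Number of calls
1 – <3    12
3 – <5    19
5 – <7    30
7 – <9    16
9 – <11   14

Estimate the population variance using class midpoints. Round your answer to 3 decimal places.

6.109

Midpoints: 2, 4, 6, 8, 10
n = 91, Σfm = 548, mean = 6.0220
Σfm² = 3856
Σf(m − x̄)² = Σfm² − (Σfm)²/n = 3856 − 548²/91 = 555.9560
Population variance = 555.9560 / 91 = 6.1094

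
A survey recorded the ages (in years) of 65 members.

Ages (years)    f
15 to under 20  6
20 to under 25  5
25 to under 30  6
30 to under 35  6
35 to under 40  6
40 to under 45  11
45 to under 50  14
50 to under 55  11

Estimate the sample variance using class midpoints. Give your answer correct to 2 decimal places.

Midpoints: 17.5, 22.5, 27.5, 32.5, 37.5, 42.5, 47.5, 52.5
n = 65, Σfm = 2512.5, mean = 38.6538
Σfm² = 105456.25
Σf(m − x̄)² = Σfm² − (Σfm)²/n = 105456.25 − 2512.5²/65 = 8338.4615
Sample variance = 8338.4615 / 64 = 130.2885

130.29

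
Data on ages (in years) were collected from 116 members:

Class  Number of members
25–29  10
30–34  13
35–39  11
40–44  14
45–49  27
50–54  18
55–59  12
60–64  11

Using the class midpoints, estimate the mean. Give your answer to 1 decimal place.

45.3

Midpoints: 27, 32, 37, 42, 47, 52, 57, 62
Σfm = 10×27 + 13×32 + 11×37 + 14×42 + 27×47 + 18×52 + 12×57 + 11×62 = 5252
n = Σf = 116
Mean = 5252 / 116 = 45.2759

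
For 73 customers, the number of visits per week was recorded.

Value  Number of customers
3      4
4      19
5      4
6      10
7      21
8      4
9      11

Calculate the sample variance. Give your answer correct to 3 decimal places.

3.488

Values: 3, 4, 5, 6, 7, 8, 9
n = 73, Σfx = 446, mean = 6.1096
Σfx² = 2976
Σf(x − x̄)² = Σfx² − (Σfx)²/n = 2976 − 446²/73 = 251.1233
Sample variance = 251.1233 / 72 = 3.4878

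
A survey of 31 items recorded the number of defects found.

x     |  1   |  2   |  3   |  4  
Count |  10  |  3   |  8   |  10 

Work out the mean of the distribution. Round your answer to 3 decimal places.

Values: 1, 2, 3, 4
Σfx = 10×1 + 3×2 + 8×3 + 10×4 = 80
n = Σf = 31
Mean = 80 / 31 = 2.5806

2.581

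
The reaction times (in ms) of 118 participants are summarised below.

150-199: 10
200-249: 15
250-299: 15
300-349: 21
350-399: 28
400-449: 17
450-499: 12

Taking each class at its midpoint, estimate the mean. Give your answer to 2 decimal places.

334.25

Midpoints: 174.5, 224.5, 274.5, 324.5, 374.5, 424.5, 474.5
Σfm = 10×174.5 + 15×224.5 + 15×274.5 + 21×324.5 + 28×374.5 + 17×424.5 + 12×474.5 = 39441
n = Σf = 118
Mean = 39441 / 118 = 334.2458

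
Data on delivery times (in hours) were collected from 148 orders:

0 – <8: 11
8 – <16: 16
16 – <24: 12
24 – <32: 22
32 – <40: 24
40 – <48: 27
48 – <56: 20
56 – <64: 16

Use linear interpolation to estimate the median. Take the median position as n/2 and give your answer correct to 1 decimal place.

36.3

Cumulative frequencies: 11, 27, 39, 61, 85, 112, 132, 148
n = 148; position = n/2 = 74.
This falls in the class 32 – <40: L = 32, F = 61, f = 24, h = 8.
Median ≈ 32 + ((74 − 61) / 24) × 8 = 36.3333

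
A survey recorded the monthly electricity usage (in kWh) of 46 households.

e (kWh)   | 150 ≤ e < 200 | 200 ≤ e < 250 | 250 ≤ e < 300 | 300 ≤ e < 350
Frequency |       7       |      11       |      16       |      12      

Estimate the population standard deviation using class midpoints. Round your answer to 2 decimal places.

50.72

Midpoints: 175, 225, 275, 325
n = 46, Σfm = 12000, mean = 260.8696
Σfm² = 3248750
Σf(m − x̄)² = Σfm² − (Σfm)²/n = 3248750 − 12000²/46 = 118315.2174
Population variance = 118315.2174 / 46 = 2572.0699
Standard deviation = √2572.0699 = 50.7156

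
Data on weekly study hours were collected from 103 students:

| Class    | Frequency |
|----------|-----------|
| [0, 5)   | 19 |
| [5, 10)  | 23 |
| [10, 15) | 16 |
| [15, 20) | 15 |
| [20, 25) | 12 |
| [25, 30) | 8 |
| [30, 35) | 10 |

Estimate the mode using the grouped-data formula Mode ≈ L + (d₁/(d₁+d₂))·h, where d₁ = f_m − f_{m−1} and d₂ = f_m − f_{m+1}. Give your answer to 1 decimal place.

Modal class: [5, 10) (highest frequency 23).
d₁ = 23 − 19 = 4, d₂ = 23 − 16 = 7
Mode ≈ 5 + (4/(4+7)) × 5 = 5 + 1.8182 = 6.8182

6.8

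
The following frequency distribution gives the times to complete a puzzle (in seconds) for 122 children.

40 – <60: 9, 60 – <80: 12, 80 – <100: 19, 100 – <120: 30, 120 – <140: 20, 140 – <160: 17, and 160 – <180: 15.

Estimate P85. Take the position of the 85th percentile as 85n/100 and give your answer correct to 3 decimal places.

Cumulative frequencies: 9, 21, 40, 70, 90, 107, 122
n = 122; position = 85n/100 = 103.7.
This falls in the class 140 – <160: L = 140, F = 90, f = 17, h = 20.
85th percentile ≈ 140 + ((103.7 − 90) / 17) × 20 = 156.1176

156.118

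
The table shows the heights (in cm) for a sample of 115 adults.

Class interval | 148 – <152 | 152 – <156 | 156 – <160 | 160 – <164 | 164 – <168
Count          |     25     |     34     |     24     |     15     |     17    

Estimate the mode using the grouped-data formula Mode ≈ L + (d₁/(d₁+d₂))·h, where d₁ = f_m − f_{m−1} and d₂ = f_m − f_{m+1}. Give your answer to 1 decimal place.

Modal class: 152 – <156 (highest frequency 34).
d₁ = 34 − 25 = 9, d₂ = 34 − 24 = 10
Mode ≈ 152 + (9/(9+10)) × 4 = 152 + 1.8947 = 153.8947

153.9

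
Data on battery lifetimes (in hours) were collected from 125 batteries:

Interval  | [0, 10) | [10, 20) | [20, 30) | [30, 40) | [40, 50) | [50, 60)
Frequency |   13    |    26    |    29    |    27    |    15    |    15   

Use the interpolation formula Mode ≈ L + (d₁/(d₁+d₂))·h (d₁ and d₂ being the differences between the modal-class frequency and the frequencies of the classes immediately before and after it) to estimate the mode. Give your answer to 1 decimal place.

Modal class: [20, 30) (highest frequency 29).
d₁ = 29 − 26 = 3, d₂ = 29 − 27 = 2
Mode ≈ 20 + (3/(3+2)) × 10 = 20 + 6.0000 = 26.0000

26.0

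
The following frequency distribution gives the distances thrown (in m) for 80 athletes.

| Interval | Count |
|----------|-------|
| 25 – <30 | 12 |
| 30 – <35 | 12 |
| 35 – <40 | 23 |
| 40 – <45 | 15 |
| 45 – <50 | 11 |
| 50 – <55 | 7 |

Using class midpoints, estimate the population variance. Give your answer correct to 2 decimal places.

54.98

Midpoints: 27.5, 32.5, 37.5, 42.5, 47.5, 52.5
n = 80, Σfm = 3110, mean = 38.8750
Σfm² = 125300
Σf(m − x̄)² = Σfm² − (Σfm)²/n = 125300 − 3110²/80 = 4398.7500
Population variance = 4398.7500 / 80 = 54.9844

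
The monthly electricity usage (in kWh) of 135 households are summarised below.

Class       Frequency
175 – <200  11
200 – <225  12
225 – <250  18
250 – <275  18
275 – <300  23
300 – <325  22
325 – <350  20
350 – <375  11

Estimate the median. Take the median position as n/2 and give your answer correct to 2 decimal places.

284.24

Cumulative frequencies: 11, 23, 41, 59, 82, 104, 124, 135
n = 135; position = n/2 = 67.5.
This falls in the class 275 – <300: L = 275, F = 59, f = 23, h = 25.
Median ≈ 275 + ((67.5 − 59) / 23) × 25 = 284.2391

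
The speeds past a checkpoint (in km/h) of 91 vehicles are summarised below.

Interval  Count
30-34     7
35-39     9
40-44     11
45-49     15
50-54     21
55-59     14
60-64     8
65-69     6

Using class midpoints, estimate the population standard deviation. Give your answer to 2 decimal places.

9.53

Midpoints: 32, 37, 42, 47, 52, 57, 62, 67
n = 91, Σfm = 4512, mean = 49.5824
Σfm² = 231984
Σf(m − x̄)² = Σfm² − (Σfm)²/n = 231984 − 4512²/91 = 8268.1319
Population variance = 8268.1319 / 91 = 90.8586
Standard deviation = √90.8586 = 9.5320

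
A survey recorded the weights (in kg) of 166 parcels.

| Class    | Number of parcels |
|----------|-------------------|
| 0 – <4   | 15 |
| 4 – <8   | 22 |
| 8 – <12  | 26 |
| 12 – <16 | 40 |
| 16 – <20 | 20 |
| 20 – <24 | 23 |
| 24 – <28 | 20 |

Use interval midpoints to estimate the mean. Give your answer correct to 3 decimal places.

14.265

Midpoints: 2, 6, 10, 14, 18, 22, 26
Σfm = 15×2 + 22×6 + 26×10 + 40×14 + 20×18 + 23×22 + 20×26 = 2368
n = Σf = 166
Mean = 2368 / 166 = 14.2651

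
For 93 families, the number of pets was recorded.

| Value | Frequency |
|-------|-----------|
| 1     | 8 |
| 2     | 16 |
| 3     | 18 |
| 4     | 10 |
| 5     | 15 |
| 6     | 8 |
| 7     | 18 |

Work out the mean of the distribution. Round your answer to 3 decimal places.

Values: 1, 2, 3, 4, 5, 6, 7
Σfx = 8×1 + 16×2 + 18×3 + 10×4 + 15×5 + 8×6 + 18×7 = 383
n = Σf = 93
Mean = 383 / 93 = 4.1183

4.118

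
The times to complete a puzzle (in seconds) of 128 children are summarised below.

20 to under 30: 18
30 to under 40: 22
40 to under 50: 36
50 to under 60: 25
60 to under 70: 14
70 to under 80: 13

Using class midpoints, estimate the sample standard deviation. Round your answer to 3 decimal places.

14.927

Midpoints: 25, 35, 45, 55, 65, 75
n = 128, Σfm = 6100, mean = 47.6562
Σfm² = 319000
Σf(m − x̄)² = Σfm² − (Σfm)²/n = 319000 − 6100²/128 = 28296.8750
Sample variance = 28296.8750 / 127 = 222.8100
Standard deviation = √222.8100 = 14.9268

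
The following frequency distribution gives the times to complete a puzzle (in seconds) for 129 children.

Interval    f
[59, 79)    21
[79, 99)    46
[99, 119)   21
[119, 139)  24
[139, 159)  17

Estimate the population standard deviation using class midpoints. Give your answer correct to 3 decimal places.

25.821

Midpoints: 69, 89, 109, 129, 149
n = 129, Σfm = 13461, mean = 104.3488
Σfm² = 1490649
Σf(m − x̄)² = Σfm² − (Σfm)²/n = 1490649 − 13461²/129 = 86009.3023
Population variance = 86009.3023 / 129 = 666.7388
Standard deviation = √666.7388 = 25.8213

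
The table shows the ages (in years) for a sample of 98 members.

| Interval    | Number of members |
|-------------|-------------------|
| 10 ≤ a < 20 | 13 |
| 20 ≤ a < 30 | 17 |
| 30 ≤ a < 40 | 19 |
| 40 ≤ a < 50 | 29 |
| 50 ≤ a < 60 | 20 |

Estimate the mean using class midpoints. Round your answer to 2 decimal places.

Midpoints: 15, 25, 35, 45, 55
Σfm = 13×15 + 17×25 + 19×35 + 29×45 + 20×55 = 3690
n = Σf = 98
Mean = 3690 / 98 = 37.6531

37.65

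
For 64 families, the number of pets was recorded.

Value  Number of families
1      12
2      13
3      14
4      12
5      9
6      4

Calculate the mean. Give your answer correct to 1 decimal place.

3.1

Values: 1, 2, 3, 4, 5, 6
Σfx = 12×1 + 13×2 + 14×3 + 12×4 + 9×5 + 4×6 = 197
n = Σf = 64
Mean = 197 / 64 = 3.0781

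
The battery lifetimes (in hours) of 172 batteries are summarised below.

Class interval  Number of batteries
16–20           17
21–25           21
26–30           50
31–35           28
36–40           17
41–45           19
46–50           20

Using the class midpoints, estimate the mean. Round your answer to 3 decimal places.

Midpoints: 18, 23, 28, 33, 38, 43, 48
Σfm = 17×18 + 21×23 + 50×28 + 28×33 + 17×38 + 19×43 + 20×48 = 5536
n = Σf = 172
Mean = 5536 / 172 = 32.1860

32.186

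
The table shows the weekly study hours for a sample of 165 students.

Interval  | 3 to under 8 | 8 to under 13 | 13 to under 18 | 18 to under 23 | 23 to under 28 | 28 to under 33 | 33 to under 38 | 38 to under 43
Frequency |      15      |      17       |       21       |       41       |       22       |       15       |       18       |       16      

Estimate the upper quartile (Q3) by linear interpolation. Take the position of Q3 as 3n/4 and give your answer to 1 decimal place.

30.6

Cumulative frequencies: 15, 32, 53, 94, 116, 131, 149, 165
n = 165; position = 3n/4 = 123.75.
This falls in the class 28 to under 33: L = 28, F = 116, f = 15, h = 5.
Upper quartile ≈ 28 + ((123.75 − 116) / 15) × 5 = 30.5833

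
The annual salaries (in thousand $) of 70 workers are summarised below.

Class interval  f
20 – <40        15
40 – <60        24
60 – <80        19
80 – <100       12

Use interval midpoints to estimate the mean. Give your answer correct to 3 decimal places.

Midpoints: 30, 50, 70, 90
Σfm = 15×30 + 24×50 + 19×70 + 12×90 = 4060
n = Σf = 70
Mean = 4060 / 70 = 58.0000

58.000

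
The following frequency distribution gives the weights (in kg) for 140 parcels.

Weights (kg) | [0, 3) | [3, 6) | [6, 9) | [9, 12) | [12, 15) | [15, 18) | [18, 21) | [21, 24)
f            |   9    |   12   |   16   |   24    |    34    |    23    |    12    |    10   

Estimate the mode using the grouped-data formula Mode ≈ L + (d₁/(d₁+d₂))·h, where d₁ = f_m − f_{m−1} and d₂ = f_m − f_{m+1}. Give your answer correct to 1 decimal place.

13.4

Modal class: [12, 15) (highest frequency 34).
d₁ = 34 − 24 = 10, d₂ = 34 − 23 = 11
Mode ≈ 12 + (10/(10+11)) × 3 = 12 + 1.4286 = 13.4286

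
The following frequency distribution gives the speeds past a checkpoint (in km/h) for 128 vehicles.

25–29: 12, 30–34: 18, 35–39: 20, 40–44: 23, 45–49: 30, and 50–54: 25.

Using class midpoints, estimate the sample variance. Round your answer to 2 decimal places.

Midpoints: 27, 32, 37, 42, 47, 52
n = 128, Σfm = 5316, mean = 41.5312
Σfm² = 229002
Σf(m − x̄)² = Σfm² − (Σfm)²/n = 229002 − 5316²/128 = 8221.8750
Sample variance = 8221.8750 / 127 = 64.7392

64.74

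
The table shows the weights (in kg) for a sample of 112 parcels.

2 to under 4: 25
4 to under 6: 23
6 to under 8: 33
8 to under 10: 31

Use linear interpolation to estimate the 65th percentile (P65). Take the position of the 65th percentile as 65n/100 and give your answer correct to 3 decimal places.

7.503

Cumulative frequencies: 25, 48, 81, 112
n = 112; position = 65n/100 = 72.8.
This falls in the class 6 to under 8: L = 6, F = 48, f = 33, h = 2.
65th percentile ≈ 6 + ((72.8 − 48) / 33) × 2 = 7.5030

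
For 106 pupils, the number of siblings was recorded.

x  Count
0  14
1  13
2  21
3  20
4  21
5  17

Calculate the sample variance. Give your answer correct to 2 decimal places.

Values: 0, 1, 2, 3, 4, 5
n = 106, Σfx = 284, mean = 2.6792
Σfx² = 1038
Σf(x − x̄)² = Σfx² − (Σfx)²/n = 1038 − 284²/106 = 277.0943
Sample variance = 277.0943 / 105 = 2.6390

2.64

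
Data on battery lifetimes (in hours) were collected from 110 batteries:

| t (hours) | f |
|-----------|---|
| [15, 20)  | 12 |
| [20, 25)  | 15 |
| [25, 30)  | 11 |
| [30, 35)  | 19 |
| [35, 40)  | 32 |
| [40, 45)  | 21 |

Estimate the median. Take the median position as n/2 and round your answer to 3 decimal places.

Cumulative frequencies: 12, 27, 38, 57, 89, 110
n = 110; position = n/2 = 55.
This falls in the class [30, 35): L = 30, F = 38, f = 19, h = 5.
Median ≈ 30 + ((55 − 38) / 19) × 5 = 34.4737

34.474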